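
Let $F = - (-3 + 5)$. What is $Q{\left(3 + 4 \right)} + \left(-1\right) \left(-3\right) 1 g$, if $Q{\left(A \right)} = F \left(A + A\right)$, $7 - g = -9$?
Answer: $20$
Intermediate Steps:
$F = -2$ ($F = \left(-1\right) 2 = -2$)
$g = 16$ ($g = 7 - -9 = 7 + 9 = 16$)
$Q{\left(A \right)} = - 4 A$ ($Q{\left(A \right)} = - 2 \left(A + A\right) = - 2 \cdot 2 A = - 4 A$)
$Q{\left(3 + 4 \right)} + \left(-1\right) \left(-3\right) 1 g = - 4 \left(3 + 4\right) + \left(-1\right) \left(-3\right) 1 \cdot 16 = \left(-4\right) 7 + 3 \cdot 1 \cdot 16 = -28 + 3 \cdot 16 = -28 + 48 = 20$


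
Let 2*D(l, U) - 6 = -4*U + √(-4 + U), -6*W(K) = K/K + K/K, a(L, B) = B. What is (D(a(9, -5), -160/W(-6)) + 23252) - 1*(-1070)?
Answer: 23365 + √119 ≈ 23376.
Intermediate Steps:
W(K) = -⅓ (W(K) = -(K/K + K/K)/6 = -(1 + 1)/6 = -⅙*2 = -⅓)
D(l, U) = 3 + √(-4 + U)/2 - 2*U (D(l, U) = 3 + (-4*U + √(-4 + U))/2 = 3 + (√(-4 + U) - 4*U)/2 = 3 + (√(-4 + U)/2 - 2*U) = 3 + √(-4 + U)/2 - 2*U)
(D(a(9, -5), -160/W(-6)) + 23252) - 1*(-1070) = ((3 + √(-4 - 160/(-⅓))/2 - (-320)/(-⅓)) + 23252) - 1*(-1070) = ((3 + √(-4 - 160*(-3))/2 - (-320)*(-3)) + 23252) + 1070 = ((3 + √(-4 + 480)/2 - 2*480) + 23252) + 1070 = ((3 + √476/2 - 960) + 23252) + 1070 = ((3 + (2*√119)/2 - 960) + 23252) + 1070 = ((3 + √119 - 960) + 23252) + 1070 = ((-957 + √119) + 23252) + 1070 = (22295 + √119) + 1070 = 23365 + √119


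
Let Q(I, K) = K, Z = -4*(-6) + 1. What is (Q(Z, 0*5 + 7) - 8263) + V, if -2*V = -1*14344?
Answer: -1084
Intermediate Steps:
Z = 25 (Z = 24 + 1 = 25)
V = 7172 (V = -(-1)*14344/2 = -½*(-14344) = 7172)
(Q(Z, 0*5 + 7) - 8263) + V = ((0*5 + 7) - 8263) + 7172 = ((0 + 7) - 8263) + 7172 = (7 - 8263) + 7172 = -8256 + 7172 = -1084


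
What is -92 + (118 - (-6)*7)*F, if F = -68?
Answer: -10972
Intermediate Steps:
-92 + (118 - (-6)*7)*F = -92 + (118 - (-6)*7)*(-68) = -92 + (118 - 1*(-42))*(-68) = -92 + (118 + 42)*(-68) = -92 + 160*(-68) = -92 - 10880 = -10972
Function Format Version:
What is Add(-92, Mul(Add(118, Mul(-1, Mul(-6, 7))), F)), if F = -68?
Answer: -10972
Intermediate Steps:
Add(-92, Mul(Add(118, Mul(-1, Mul(-6, 7))), F)) = Add(-92, Mul(Add(118, Mul(-1, Mul(-6, 7))), -68)) = Add(-92, Mul(Add(118, Mul(-1, -42)), -68)) = Add(-92, Mul(Add(118, 42), -68)) = Add(-92, Mul(160, -68)) = Add(-92, -10880) = -10972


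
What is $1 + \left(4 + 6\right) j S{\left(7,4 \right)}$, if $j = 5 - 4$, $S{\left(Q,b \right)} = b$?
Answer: $41$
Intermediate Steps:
$j = 1$
$1 + \left(4 + 6\right) j S{\left(7,4 \right)} = 1 + \left(4 + 6\right) 1 \cdot 4 = 1 + 10 \cdot 1 \cdot 4 = 1 + 10 \cdot 4 = 1 + 40 = 41$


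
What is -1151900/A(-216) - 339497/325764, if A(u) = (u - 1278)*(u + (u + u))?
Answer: -2444162053/1095055686 ≈ -2.2320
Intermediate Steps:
A(u) = 3*u*(-1278 + u) (A(u) = (-1278 + u)*(u + 2*u) = (-1278 + u)*(3*u) = 3*u*(-1278 + u))
-1151900/A(-216) - 339497/325764 = -1151900*(-1/(648*(-1278 - 216))) - 339497/325764 = -1151900/(3*(-216)*(-1494)) - 339497*1/325764 = -1151900/968112 - 339497/325764 = -1151900*1/968112 - 339497/325764 = -287975/242028 - 339497/325764 = -2444162053/1095055686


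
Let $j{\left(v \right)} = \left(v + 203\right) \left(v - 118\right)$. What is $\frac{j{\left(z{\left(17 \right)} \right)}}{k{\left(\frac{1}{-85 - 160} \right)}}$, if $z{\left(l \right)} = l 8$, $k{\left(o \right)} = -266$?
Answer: $- \frac{3051}{133} \approx -22.94$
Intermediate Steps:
$z{\left(l \right)} = 8 l$
$j{\left(v \right)} = \left(-118 + v\right) \left(203 + v\right)$ ($j{\left(v \right)} = \left(203 + v\right) \left(-118 + v\right) = \left(-118 + v\right) \left(203 + v\right)$)
$\frac{j{\left(z{\left(17 \right)} \right)}}{k{\left(\frac{1}{-85 - 160} \right)}} = \frac{-23954 + \left(8 \cdot 17\right)^{2} + 85 \cdot 8 \cdot 17}{-266} = \left(-23954 + 136^{2} + 85 \cdot 136\right) \left(- \frac{1}{266}\right) = \left(-23954 + 18496 + 11560\right) \left(- \frac{1}{266}\right) = 6102 \left(- \frac{1}{266}\right) = - \frac{3051}{133}$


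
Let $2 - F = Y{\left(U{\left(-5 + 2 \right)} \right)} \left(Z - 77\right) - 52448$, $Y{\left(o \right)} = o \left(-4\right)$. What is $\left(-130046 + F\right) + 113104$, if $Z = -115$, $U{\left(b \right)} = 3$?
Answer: $33204$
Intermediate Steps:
$Y{\left(o \right)} = - 4 o$
$F = 50146$ ($F = 2 - \left(\left(-4\right) 3 \left(-115 - 77\right) - 52448\right) = 2 - \left(\left(-12\right) \left(-192\right) - 52448\right) = 2 - \left(2304 - 52448\right) = 2 - -50144 = 2 + 50144 = 50146$)
$\left(-130046 + F\right) + 113104 = \left(-130046 + 50146\right) + 113104 = -79900 + 113104 = 33204$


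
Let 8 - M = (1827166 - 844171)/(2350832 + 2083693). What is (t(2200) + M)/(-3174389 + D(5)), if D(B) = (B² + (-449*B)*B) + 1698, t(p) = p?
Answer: -652696547/941269615785 ≈ -0.00069342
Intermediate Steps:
D(B) = 1698 - 448*B² (D(B) = (B² - 449*B²) + 1698 = -448*B² + 1698 = 1698 - 448*B²)
M = 2299547/295635 (M = 8 - (1827166 - 844171)/(2350832 + 2083693) = 8 - 982995/4434525 = 8 - 1*65533/295635 = 8 - 65533/295635 = 2299547/295635 ≈ 7.7783)
(t(2200) + M)/(-3174389 + D(5)) = (2200 + 2299547/295635)/(-3174389 + (1698 - 448*5²)) = 652696547/(295635*(-3174389 + (1698 - 448*25))) = 652696547/(295635*(-3174389 + (1698 - 11200))) = 652696547/(295635*(-3174389 - 9502)) = (652696547/295635)/(-3183891) = (652696547/295635)*(-1/3183891) = -652696547/941269615785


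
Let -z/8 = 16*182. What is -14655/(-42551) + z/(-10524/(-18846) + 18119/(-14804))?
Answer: 46093789524716709/1316764651213 ≈ 35005.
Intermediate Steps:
z = -23296 (z = -128*182 = -8*2912 = -23296)
-14655/(-42551) + z/(-10524/(-18846) + 18119/(-14804)) = -14655/(-42551) - 23296/(-10524/(-18846) + 18119/(-14804)) = -14655*(-1/42551) - 23296/(-10524*(-1/18846) + 18119*(-1/14804)) = 14655/42551 - 23296/(1754/3141 - 18119/14804) = 14655/42551 - 23296/(-30945563/46499364) = 14655/42551 - 23296*(-46499364/30945563) = 14655/42551 + 1083249183744/30945563 = 46093789524716709/1316764651213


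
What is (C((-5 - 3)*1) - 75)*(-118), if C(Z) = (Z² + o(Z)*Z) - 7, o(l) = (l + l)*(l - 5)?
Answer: 198476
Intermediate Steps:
o(l) = 2*l*(-5 + l) (o(l) = (2*l)*(-5 + l) = 2*l*(-5 + l))
C(Z) = -7 + Z² + 2*Z²*(-5 + Z) (C(Z) = (Z² + (2*Z*(-5 + Z))*Z) - 7 = (Z² + 2*Z²*(-5 + Z)) - 7 = -7 + Z² + 2*Z²*(-5 + Z))
(C((-5 - 3)*1) - 75)*(-118) = ((-7 - 9*(-5 - 3)² + 2*((-5 - 3)*1)³) - 75)*(-118) = ((-7 - 9*(-8*1)² + 2*(-8*1)³) - 75)*(-118) = ((-7 - 9*(-8)² + 2*(-8)³) - 75)*(-118) = ((-7 - 9*64 + 2*(-512)) - 75)*(-118) = ((-7 - 576 - 1024) - 75)*(-118) = (-1607 - 75)*(-118) = -1682*(-118) = 198476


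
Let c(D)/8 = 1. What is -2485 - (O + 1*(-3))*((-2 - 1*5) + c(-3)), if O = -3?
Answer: -2479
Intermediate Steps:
c(D) = 8 (c(D) = 8*1 = 8)
-2485 - (O + 1*(-3))*((-2 - 1*5) + c(-3)) = -2485 - (-3 + 1*(-3))*((-2 - 1*5) + 8) = -2485 - (-3 - 3)*((-2 - 5) + 8) = -2485 - (-6)*(-7 + 8) = -2485 - (-6) = -2485 - 1*(-6) = -2485 + 6 = -2479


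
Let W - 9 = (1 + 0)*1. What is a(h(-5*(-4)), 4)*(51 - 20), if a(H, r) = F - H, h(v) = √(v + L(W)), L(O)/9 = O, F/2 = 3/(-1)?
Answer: -186 - 31*√110 ≈ -511.13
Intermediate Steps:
F = -6 (F = 2*(3/(-1)) = 2*(3*(-1)) = 2*(-3) = -6)
W = 10 (W = 9 + (1 + 0)*1 = 9 + 1*1 = 9 + 1 = 10)
L(O) = 9*O
h(v) = √(90 + v) (h(v) = √(v + 9*10) = √(v + 90) = √(90 + v))
a(H, r) = -6 - H
a(h(-5*(-4)), 4)*(51 - 20) = (-6 - √(90 - 5*(-4)))*(51 - 20) = (-6 - √(90 + 20))*31 = (-6 - √110)*31 = -186 - 31*√110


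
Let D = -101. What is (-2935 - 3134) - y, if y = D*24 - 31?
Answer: -3614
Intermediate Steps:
y = -2455 (y = -101*24 - 31 = -2424 - 31 = -2455)
(-2935 - 3134) - y = (-2935 - 3134) - 1*(-2455) = -6069 + 2455 = -3614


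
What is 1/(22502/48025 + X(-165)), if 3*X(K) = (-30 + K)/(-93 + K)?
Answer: 12390450/8927141 ≈ 1.3880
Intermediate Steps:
X(K) = (-30 + K)/(3*(-93 + K)) (X(K) = ((-30 + K)/(-93 + K))/3 = (-30 + K)/(3*(-93 + K)))
1/(22502/48025 + X(-165)) = 1/(22502/48025 + (-30 - 165)/(3*(-93 - 165))) = 1/(22502*(1/48025) + (1/3)*(-195)/(-258)) = 1/(22502/48025 + (1/3)*(-1/258)*(-195)) = 1/(22502/48025 + 65/258) = 1/(8927141/12390450) = 12390450/8927141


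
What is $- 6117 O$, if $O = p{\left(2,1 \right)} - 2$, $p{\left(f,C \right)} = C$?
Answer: $6117$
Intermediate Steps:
$O = -1$ ($O = 1 - 2 = -1$)
$- 6117 O = \left(-6117\right) \left(-1\right) = 6117$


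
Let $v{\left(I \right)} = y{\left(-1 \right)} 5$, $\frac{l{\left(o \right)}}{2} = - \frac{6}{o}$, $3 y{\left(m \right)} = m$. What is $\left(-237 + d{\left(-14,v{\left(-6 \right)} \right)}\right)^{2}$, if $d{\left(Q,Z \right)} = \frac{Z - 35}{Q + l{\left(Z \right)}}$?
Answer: $\frac{139523344}{2601} \approx 53642.0$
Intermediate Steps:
$y{\left(m \right)} = \frac{m}{3}$
$l{\left(o \right)} = - \frac{12}{o}$ ($l{\left(o \right)} = 2 \left(- \frac{6}{o}\right) = - \frac{12}{o}$)
$v{\left(I \right)} = - \frac{5}{3}$ ($v{\left(I \right)} = \frac{1}{3} \left(-1\right) 5 = \left(- \frac{1}{3}\right) 5 = - \frac{5}{3}$)
$d{\left(Q,Z \right)} = \frac{-35 + Z}{Q - \frac{12}{Z}}$ ($d{\left(Q,Z \right)} = \frac{Z - 35}{Q - \frac{12}{Z}} = \frac{-35 + Z}{Q - \frac{12}{Z}}$)
$\left(-237 + d{\left(-14,v{\left(-6 \right)} \right)}\right)^{2} = \left(-237 - \frac{5 \left(-35 - \frac{5}{3}\right)}{3 \left(-12 - - \frac{70}{3}\right)}\right)^{2} = \left(-237 - \frac{5}{3} \frac{1}{-12 + \frac{70}{3}} \left(- \frac{110}{3}\right)\right)^{2} = \left(-237 - \frac{5}{3} \frac{1}{\frac{34}{3}} \left(- \frac{110}{3}\right)\right)^{2} = \left(-237 - \frac{5}{34} \left(- \frac{110}{3}\right)\right)^{2} = \left(-237 + \frac{275}{51}\right)^{2} = \left(- \frac{11812}{51}\right)^{2} = \frac{139523344}{2601}$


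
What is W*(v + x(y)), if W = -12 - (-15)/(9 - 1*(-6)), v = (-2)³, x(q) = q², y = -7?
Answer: -451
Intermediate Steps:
v = -8
W = -11 (W = -12 - (-15)/(9 + 6) = -12 - (-15)/15 = -12 - 1*(-1) = -12 + 1 = -11)
W*(v + x(y)) = -11*(-8 + (-7)²) = -11*(-8 + 49) = -11*41 = -451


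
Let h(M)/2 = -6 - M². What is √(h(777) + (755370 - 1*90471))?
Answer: I*√542571 ≈ 736.59*I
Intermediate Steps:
h(M) = -12 - 2*M² (h(M) = 2*(-6 - M²) = -12 - 2*M²)
√(h(777) + (755370 - 1*90471)) = √((-12 - 2*777²) + (755370 - 1*90471)) = √((-12 - 2*603729) + (755370 - 90471)) = √((-12 - 1207458) + 664899) = √(-1207470 + 664899) = √(-542571) = I*√542571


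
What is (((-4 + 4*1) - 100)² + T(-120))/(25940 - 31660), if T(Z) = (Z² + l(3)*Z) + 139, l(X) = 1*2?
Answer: -2209/520 ≈ -4.2481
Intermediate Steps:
l(X) = 2
T(Z) = 139 + Z² + 2*Z (T(Z) = (Z² + 2*Z) + 139 = 139 + Z² + 2*Z)
(((-4 + 4*1) - 100)² + T(-120))/(25940 - 31660) = (((-4 + 4*1) - 100)² + (139 + (-120)² + 2*(-120)))/(25940 - 31660) = (((-4 + 4) - 100)² + (139 + 14400 - 240))/(-5720) = ((0 - 100)² + 14299)*(-1/5720) = ((-100)² + 14299)*(-1/5720) = (10000 + 14299)*(-1/5720) = 24299*(-1/5720) = -2209/520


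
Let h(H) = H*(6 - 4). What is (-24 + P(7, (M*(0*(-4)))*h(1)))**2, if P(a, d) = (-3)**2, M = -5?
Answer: 225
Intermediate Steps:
h(H) = 2*H (h(H) = H*2 = 2*H)
P(a, d) = 9
(-24 + P(7, (M*(0*(-4)))*h(1)))**2 = (-24 + 9)**2 = (-15)**2 = 225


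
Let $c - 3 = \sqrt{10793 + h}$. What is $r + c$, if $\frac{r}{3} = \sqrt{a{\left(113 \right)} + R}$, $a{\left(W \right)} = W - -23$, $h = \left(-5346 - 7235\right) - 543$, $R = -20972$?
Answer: $3 + 3 i \sqrt{259} + 6 i \sqrt{5209} \approx 3.0 + 481.32 i$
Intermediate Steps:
$h = -13124$ ($h = -12581 - 543 = -13124$)
$a{\left(W \right)} = 23 + W$ ($a{\left(W \right)} = W + 23 = 23 + W$)
$r = 6 i \sqrt{5209}$ ($r = 3 \sqrt{\left(23 + 113\right) - 20972} = 3 \sqrt{136 - 20972} = 3 \sqrt{-20836} = 3 \cdot 2 i \sqrt{5209} = 6 i \sqrt{5209} \approx 433.04 i$)
$c = 3 + 3 i \sqrt{259}$ ($c = 3 + \sqrt{10793 - 13124} = 3 + \sqrt{-2331} = 3 + 3 i \sqrt{259} \approx 3.0 + 48.28 i$)
$r + c = 6 i \sqrt{5209} + \left(3 + 3 i \sqrt{259}\right) = 3 + 3 i \sqrt{259} + 6 i \sqrt{5209}$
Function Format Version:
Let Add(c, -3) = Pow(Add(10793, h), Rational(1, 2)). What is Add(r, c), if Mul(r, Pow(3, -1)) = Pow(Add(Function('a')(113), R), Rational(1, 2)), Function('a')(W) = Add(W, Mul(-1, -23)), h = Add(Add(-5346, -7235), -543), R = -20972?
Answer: Add(3, Mul(3, I, Pow(259, Rational(1, 2))), Mul(6, I, Pow(5209, Rational(1, 2)))) ≈ Add(3.0000, Mul(481.32, I))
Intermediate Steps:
h = -13124 (h = Add(-12581, -543) = -13124)
Function('a')(W) = Add(23, W) (Function('a')(W) = Add(W, 23) = Add(23, W))
r = Mul(6, I, Pow(5209, Rational(1, 2))) (r = Mul(3, Pow(Add(Add(23, 113), -20972), Rational(1, 2))) = Mul(3, Pow(Add(136, -20972), Rational(1, 2))) = Mul(3, Pow(-20836, Rational(1, 2))) = Mul(3, Mul(2, I, Pow(5209, Rational(1, 2)))) = Mul(6, I, Pow(5209, Rational(1, 2))) ≈ Mul(433.04, I))
c = Add(3, Mul(3, I, Pow(259, Rational(1, 2)))) (c = Add(3, Pow(Add(10793, -13124), Rational(1, 2))) = Add(3, Pow(-2331, Rational(1, 2))) = Add(3, Mul(3, I, Pow(259, Rational(1, 2)))) ≈ Add(3.0000, Mul(48.280, I)))
Add(r, c) = Add(Mul(6, I, Pow(5209, Rational(1, 2))), Add(3, Mul(3, I, Pow(259, Rational(1, 2))))) = Add(3, Mul(3, I, Pow(259, Rational(1, 2))), Mul(6, I, Pow(5209, Rational(1, 2))))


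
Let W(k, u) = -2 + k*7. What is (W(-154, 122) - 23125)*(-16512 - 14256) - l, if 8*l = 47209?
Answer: 5957868311/8 ≈ 7.4473e+8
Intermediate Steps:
l = 47209/8 (l = (⅛)*47209 = 47209/8 ≈ 5901.1)
W(k, u) = -2 + 7*k
(W(-154, 122) - 23125)*(-16512 - 14256) - l = ((-2 + 7*(-154)) - 23125)*(-16512 - 14256) - 1*47209/8 = ((-2 - 1078) - 23125)*(-30768) - 47209/8 = (-1080 - 23125)*(-30768) - 47209/8 = -24205*(-30768) - 47209/8 = 744739440 - 47209/8 = 5957868311/8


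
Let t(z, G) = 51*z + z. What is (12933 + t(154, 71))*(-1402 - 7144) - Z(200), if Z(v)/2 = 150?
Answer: -178962086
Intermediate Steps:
Z(v) = 300 (Z(v) = 2*150 = 300)
t(z, G) = 52*z
(12933 + t(154, 71))*(-1402 - 7144) - Z(200) = (12933 + 52*154)*(-1402 - 7144) - 1*300 = (12933 + 8008)*(-8546) - 300 = 20941*(-8546) - 300 = -178961786 - 300 = -178962086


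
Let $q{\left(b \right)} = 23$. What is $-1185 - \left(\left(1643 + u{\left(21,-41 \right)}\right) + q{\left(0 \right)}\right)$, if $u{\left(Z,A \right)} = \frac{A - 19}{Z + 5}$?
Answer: $- \frac{37033}{13} \approx -2848.7$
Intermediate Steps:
$u{\left(Z,A \right)} = \frac{-19 + A}{5 + Z}$
$-1185 - \left(\left(1643 + u{\left(21,-41 \right)}\right) + q{\left(0 \right)}\right) = -1185 - \left(\left(1643 + \frac{-19 - 41}{5 + 21}\right) + 23\right) = -1185 - \left(\left(1643 + \frac{1}{26} \left(-60\right)\right) + 23\right) = -1185 - \left(\left(1643 - \frac{30}{13}\right) + 23\right) = -1185 - \left(\frac{21329}{13} + 23\right) = -1185 - \frac{21628}{13} = - \frac{37033}{13}$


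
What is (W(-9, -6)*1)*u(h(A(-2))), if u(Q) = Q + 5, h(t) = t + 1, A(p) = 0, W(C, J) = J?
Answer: -36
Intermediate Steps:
h(t) = 1 + t
u(Q) = 5 + Q
(W(-9, -6)*1)*u(h(A(-2))) = (-6*1)*(5 + (1 + 0)) = -6*(5 + 1) = -6*6 = -36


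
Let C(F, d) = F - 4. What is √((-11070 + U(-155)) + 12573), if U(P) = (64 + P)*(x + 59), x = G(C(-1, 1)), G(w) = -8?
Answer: I*√3138 ≈ 56.018*I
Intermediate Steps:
C(F, d) = -4 + F
x = -8
U(P) = 3264 + 51*P (U(P) = (64 + P)*(-8 + 59) = (64 + P)*51 = 3264 + 51*P)
√((-11070 + U(-155)) + 12573) = √((-11070 + (3264 + 51*(-155))) + 12573) = √((-11070 + (3264 - 7905)) + 12573) = √((-11070 - 4641) + 12573) = √(-15711 + 12573) = √(-3138) = I*√3138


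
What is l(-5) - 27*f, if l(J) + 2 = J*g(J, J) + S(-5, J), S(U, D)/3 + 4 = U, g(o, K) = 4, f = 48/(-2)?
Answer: 599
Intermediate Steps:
f = -24 (f = 48*(-1/2) = -24)
S(U, D) = -12 + 3*U
l(J) = -29 + 4*J (l(J) = -2 + (J*4 + (-12 + 3*(-5))) = -2 + (4*J + (-12 - 15)) = -2 + (4*J - 27) = -2 + (-27 + 4*J) = -29 + 4*J)
l(-5) - 27*f = (-29 + 4*(-5)) - 27*(-24) = (-29 - 20) + 648 = -49 + 648 = 599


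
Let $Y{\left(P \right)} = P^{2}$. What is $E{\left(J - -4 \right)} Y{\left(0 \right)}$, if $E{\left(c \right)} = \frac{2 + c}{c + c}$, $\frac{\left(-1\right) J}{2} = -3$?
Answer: $0$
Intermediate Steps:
$J = 6$ ($J = \left(-2\right) \left(-3\right) = 6$)
$E{\left(c \right)} = \frac{2 + c}{2 c}$
$E{\left(J - -4 \right)} Y{\left(0 \right)} = \frac{2 + \left(6 - -4\right)}{2 \left(6 - -4\right)} 0^{2} = \frac{2 + \left(6 + 4\right)}{2 \left(6 + 4\right)} 0 = \frac{2 + 10}{2 \cdot 10} \cdot 0 = \frac{1}{2} \cdot \frac{1}{10} \cdot 12 \cdot 0 = \frac{3}{5} \cdot 0 = 0$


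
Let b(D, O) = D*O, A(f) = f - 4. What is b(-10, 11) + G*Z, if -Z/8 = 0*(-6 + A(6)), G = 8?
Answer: -110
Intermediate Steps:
A(f) = -4 + f
Z = 0 (Z = -0*(-6 + (-4 + 6)) = -0*(-6 + 2) = -0*(-4) = -8*0 = 0)
b(-10, 11) + G*Z = -10*11 + 8*0 = -110 + 0 = -110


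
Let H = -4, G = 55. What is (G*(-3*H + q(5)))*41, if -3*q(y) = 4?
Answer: 72160/3 ≈ 24053.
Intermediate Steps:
q(y) = -4/3 (q(y) = -⅓*4 = -4/3)
(G*(-3*H + q(5)))*41 = (55*(-3*(-4) - 4/3))*41 = (55*(12 - 4/3))*41 = (55*(32/3))*41 = (1760/3)*41 = 72160/3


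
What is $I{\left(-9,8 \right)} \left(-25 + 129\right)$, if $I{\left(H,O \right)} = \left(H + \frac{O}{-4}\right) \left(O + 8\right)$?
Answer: $-18304$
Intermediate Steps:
$I{\left(H,O \right)} = \left(8 + O\right) \left(H - \frac{O}{4}\right)$ ($I{\left(H,O \right)} = \left(H + O \left(- \frac{1}{4}\right)\right) \left(8 + O\right) = \left(H - \frac{O}{4}\right) \left(8 + O\right) = \left(8 + O\right) \left(H - \frac{O}{4}\right)$)
$I{\left(-9,8 \right)} \left(-25 + 129\right) = \left(\left(-2\right) 8 + 8 \left(-9\right) - \frac{8^{2}}{4} - 72\right) \left(-25 + 129\right) = \left(-16 - 72 - 16 - 72\right) 104 = \left(-176\right) 104 = -18304$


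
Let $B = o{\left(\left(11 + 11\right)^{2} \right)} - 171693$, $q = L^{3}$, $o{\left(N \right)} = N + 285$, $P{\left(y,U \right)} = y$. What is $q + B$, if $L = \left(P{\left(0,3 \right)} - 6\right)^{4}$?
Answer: $2176611412$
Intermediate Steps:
$o{\left(N \right)} = 285 + N$
$L = 1296$ ($L = \left(0 - 6\right)^{4} = \left(-6\right)^{4} = 1296$)
$q = 2176782336$ ($q = 1296^{3} = 2176782336$)
$B = -170924$ ($B = \left(285 + \left(11 + 11\right)^{2}\right) - 171693 = \left(285 + 22^{2}\right) - 171693 = \left(285 + 484\right) - 171693 = 769 - 171693 = -170924$)
$q + B = 2176782336 - 170924 = 2176611412$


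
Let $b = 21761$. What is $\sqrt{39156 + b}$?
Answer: $\sqrt{60917} \approx 246.81$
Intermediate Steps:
$\sqrt{39156 + b} = \sqrt{39156 + 21761} = \sqrt{60917}$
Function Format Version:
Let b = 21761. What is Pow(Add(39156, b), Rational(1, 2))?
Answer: Pow(60917, Rational(1, 2)) ≈ 246.81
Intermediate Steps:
Pow(Add(39156, b), Rational(1, 2)) = Pow(Add(39156, 21761), Rational(1, 2)) = Pow(60917, Rational(1, 2))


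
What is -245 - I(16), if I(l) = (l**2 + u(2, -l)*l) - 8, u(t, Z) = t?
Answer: -525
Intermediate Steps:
I(l) = -8 + l**2 + 2*l (I(l) = (l**2 + 2*l) - 8 = -8 + l**2 + 2*l)
-245 - I(16) = -245 - (-8 + 16**2 + 2*16) = -245 - (-8 + 256 + 32) = -245 - 1*280 = -245 - 280 = -525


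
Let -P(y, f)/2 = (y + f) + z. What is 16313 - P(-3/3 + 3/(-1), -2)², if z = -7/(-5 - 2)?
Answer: 16213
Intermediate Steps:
z = 1 (z = -7/(-7) = -7*(-⅐) = 1)
P(y, f) = -2 - 2*f - 2*y (P(y, f) = -2*((y + f) + 1) = -2*((f + y) + 1) = -2*(1 + f + y) = -2 - 2*f - 2*y)
16313 - P(-3/3 + 3/(-1), -2)² = 16313 - (-2 - 2*(-2) - 2*(-3/3 + 3/(-1)))² = 16313 - (-2 + 4 - 2*(-3*⅓ + 3*(-1)))² = 16313 - (-2 + 4 - 2*(-1 - 3))² = 16313 - (-2 + 4 - 2*(-4))² = 16313 - (-2 + 4 + 8)² = 16313 - 1*10² = 16313 - 1*100 = 16313 - 100 = 16213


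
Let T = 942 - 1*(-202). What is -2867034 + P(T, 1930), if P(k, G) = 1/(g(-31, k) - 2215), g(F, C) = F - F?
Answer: -6350480311/2215 ≈ -2.8670e+6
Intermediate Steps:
g(F, C) = 0
T = 1144 (T = 942 + 202 = 1144)
P(k, G) = -1/2215 (P(k, G) = 1/(0 - 2215) = 1/(-2215) = -1/2215)
-2867034 + P(T, 1930) = -2867034 - 1/2215 = -6350480311/2215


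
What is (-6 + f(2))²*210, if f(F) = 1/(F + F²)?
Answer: 42875/6 ≈ 7145.8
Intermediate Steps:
(-6 + f(2))²*210 = (-6 + 1/(2*(1 + 2)))²*210 = (-6 + (½)/3)²*210 = (-6 + (½)*(⅓))²*210 = (-6 + ⅙)²*210 = (-35/6)²*210 = (1225/36)*210 = 42875/6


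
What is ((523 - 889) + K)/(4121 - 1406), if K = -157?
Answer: -523/2715 ≈ -0.19263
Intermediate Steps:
((523 - 889) + K)/(4121 - 1406) = ((523 - 889) - 157)/(4121 - 1406) = (-366 - 157)/2715 = -523*1/2715 = -523/2715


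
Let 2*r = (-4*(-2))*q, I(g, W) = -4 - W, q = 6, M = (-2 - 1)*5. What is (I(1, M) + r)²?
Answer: 1225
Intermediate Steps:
M = -15 (M = -3*5 = -15)
r = 24 (r = (-4*(-2)*6)/2 = (8*6)/2 = (½)*48 = 24)
(I(1, M) + r)² = ((-4 - 1*(-15)) + 24)² = ((-4 + 15) + 24)² = (11 + 24)² = 35² = 1225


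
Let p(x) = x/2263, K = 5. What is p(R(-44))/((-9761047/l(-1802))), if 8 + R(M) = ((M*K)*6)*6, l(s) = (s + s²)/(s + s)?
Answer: -7139164/22089249361 ≈ -0.00032320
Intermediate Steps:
l(s) = (s + s²)/(2*s) (l(s) = (s + s²)/((2*s)) = (s + s²)*(1/(2*s)) = (s + s²)/(2*s))
R(M) = -8 + 180*M (R(M) = -8 + ((M*5)*6)*6 = -8 + ((5*M)*6)*6 = -8 + (30*M)*6 = -8 + 180*M)
p(x) = x/2263 (p(x) = x*(1/2263) = x/2263)
p(R(-44))/((-9761047/l(-1802))) = ((-8 + 180*(-44))/2263)/((-9761047/(½ + (½)*(-1802)))) = ((-8 - 7920)/2263)/((-9761047/(½ - 901))) = ((1/2263)*(-7928))/((-9761047/(-1801/2))) = -7928/(2263*((-9761047*(-2/1801)))) = -7928/(2263*19522094/1801) = -7928/2263*1801/19522094 = -7139164/22089249361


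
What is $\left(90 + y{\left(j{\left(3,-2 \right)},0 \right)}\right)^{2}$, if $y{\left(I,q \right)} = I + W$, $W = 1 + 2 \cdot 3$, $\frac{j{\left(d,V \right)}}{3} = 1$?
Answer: $10000$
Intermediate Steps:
$j{\left(d,V \right)} = 3$ ($j{\left(d,V \right)} = 3 \cdot 1 = 3$)
$W = 7$ ($W = 1 + 6 = 7$)
$y{\left(I,q \right)} = 7 + I$ ($y{\left(I,q \right)} = I + 7 = 7 + I$)
$\left(90 + y{\left(j{\left(3,-2 \right)},0 \right)}\right)^{2} = \left(90 + \left(7 + 3\right)\right)^{2} = \left(90 + 10\right)^{2} = 100^{2} = 10000$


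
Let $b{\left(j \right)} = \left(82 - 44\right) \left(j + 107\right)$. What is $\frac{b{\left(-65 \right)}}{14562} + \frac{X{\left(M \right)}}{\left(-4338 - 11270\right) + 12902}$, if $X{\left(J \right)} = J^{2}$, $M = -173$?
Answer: $- \frac{23972629}{2189154} \approx -10.951$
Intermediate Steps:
$b{\left(j \right)} = 4066 + 38 j$ ($b{\left(j \right)} = 38 \left(107 + j\right) = 4066 + 38 j$)
$\frac{b{\left(-65 \right)}}{14562} + \frac{X{\left(M \right)}}{\left(-4338 - 11270\right) + 12902} = \frac{4066 + 38 \left(-65\right)}{14562} + \frac{\left(-173\right)^{2}}{\left(-4338 - 11270\right) + 12902} = \left(4066 - 2470\right) \frac{1}{14562} + \frac{29929}{-15608 + 12902} = 1596 \cdot \frac{1}{14562} + \frac{29929}{-2706} = \frac{266}{2427} + 29929 \left(- \frac{1}{2706}\right) = \frac{266}{2427} - \frac{29929}{2706} = - \frac{23972629}{2189154}$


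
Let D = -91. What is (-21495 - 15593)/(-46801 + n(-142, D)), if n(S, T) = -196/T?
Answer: 482144/608385 ≈ 0.79250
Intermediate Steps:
(-21495 - 15593)/(-46801 + n(-142, D)) = (-21495 - 15593)/(-46801 - 196/(-91)) = -37088/(-46801 - 196*(-1/91)) = -37088/(-46801 + 28/13) = -37088/(-608385/13) = -37088*(-13/608385) = 482144/608385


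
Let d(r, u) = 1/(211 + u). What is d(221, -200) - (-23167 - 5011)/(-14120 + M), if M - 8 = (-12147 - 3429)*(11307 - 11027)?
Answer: 2032717/24064656 ≈ 0.084469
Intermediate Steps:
M = -4361272 (M = 8 + (-12147 - 3429)*(11307 - 11027) = 8 - 15576*280 = 8 - 4361280 = -4361272)
d(221, -200) - (-23167 - 5011)/(-14120 + M) = 1/(211 - 200) - (-23167 - 5011)/(-14120 - 4361272) = 1/11 - (-28178)/(-4375392) = 1/11 - (-28178)*(-1)/4375392 = 1/11 - 1*14089/2187696 = 1/11 - 14089/2187696 = 2032717/24064656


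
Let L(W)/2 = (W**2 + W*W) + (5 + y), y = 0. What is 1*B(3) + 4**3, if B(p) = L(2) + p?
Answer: 93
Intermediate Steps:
L(W) = 10 + 4*W**2 (L(W) = 2*((W**2 + W*W) + (5 + 0)) = 2*((W**2 + W**2) + 5) = 2*(2*W**2 + 5) = 2*(5 + 2*W**2) = 10 + 4*W**2)
B(p) = 26 + p (B(p) = (10 + 4*2**2) + p = (10 + 4*4) + p = (10 + 16) + p = 26 + p)
1*B(3) + 4**3 = 1*(26 + 3) + 4**3 = 1*29 + 64 = 29 + 64 = 93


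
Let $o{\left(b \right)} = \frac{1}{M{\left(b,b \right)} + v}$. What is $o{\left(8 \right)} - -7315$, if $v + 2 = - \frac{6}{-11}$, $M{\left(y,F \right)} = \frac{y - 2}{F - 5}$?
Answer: $\frac{43901}{6} \approx 7316.8$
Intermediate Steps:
$M{\left(y,F \right)} = \frac{-2 + y}{-5 + F}$
$v = - \frac{16}{11}$ ($v = -2 - \frac{6}{-11} = -2 - - \frac{6}{11} = -2 + \frac{6}{11} = - \frac{16}{11} \approx -1.4545$)
$o{\left(b \right)} = \frac{1}{- \frac{16}{11} + \frac{-2 + b}{-5 + b}}$ ($o{\left(b \right)} = \frac{1}{\frac{-2 + b}{-5 + b} - \frac{16}{11}} = \frac{1}{- \frac{16}{11} + \frac{-2 + b}{-5 + b}}$)
$o{\left(8 \right)} - -7315 = \frac{11 \left(5 - 8\right)}{-58 + 5 \cdot 8} - -7315 = \frac{11 \left(5 - 8\right)}{-58 + 40} + 7315 = 11 \frac{1}{-18} \left(-3\right) + 7315 = 11 \left(- \frac{1}{18}\right) \left(-3\right) + 7315 = \frac{11}{6} + 7315 = \frac{43901}{6}$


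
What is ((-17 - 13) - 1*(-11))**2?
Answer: 361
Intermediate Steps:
((-17 - 13) - 1*(-11))**2 = (-30 + 11)**2 = (-19)**2 = 361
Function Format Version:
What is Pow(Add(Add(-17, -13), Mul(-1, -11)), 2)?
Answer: 361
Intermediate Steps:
Pow(Add(Add(-17, -13), Mul(-1, -11)), 2) = Pow(Add(-30, 11), 2) = Pow(-19, 2) = 361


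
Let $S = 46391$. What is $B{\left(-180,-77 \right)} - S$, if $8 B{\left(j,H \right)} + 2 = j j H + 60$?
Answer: $- \frac{1432935}{4} \approx -3.5823 \cdot 10^{5}$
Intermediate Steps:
$B{\left(j,H \right)} = \frac{29}{4} + \frac{H j^{2}}{8}$ ($B{\left(j,H \right)} = - \frac{1}{4} + \frac{j j H + 60}{8} = - \frac{1}{4} + \frac{j^{2} H + 60}{8} = - \frac{1}{4} + \frac{H j^{2} + 60}{8} = - \frac{1}{4} + \frac{60 + H j^{2}}{8} = - \frac{1}{4} + \left(\frac{15}{2} + \frac{H j^{2}}{8}\right) = \frac{29}{4} + \frac{H j^{2}}{8}$)
$B{\left(-180,-77 \right)} - S = \left(\frac{29}{4} + \frac{1}{8} \left(-77\right) \left(-180\right)^{2}\right) - 46391 = \left(\frac{29}{4} + \frac{1}{8} \left(-77\right) 32400\right) - 46391 = \left(\frac{29}{4} - 311850\right) - 46391 = - \frac{1247371}{4} - 46391 = - \frac{1432935}{4}$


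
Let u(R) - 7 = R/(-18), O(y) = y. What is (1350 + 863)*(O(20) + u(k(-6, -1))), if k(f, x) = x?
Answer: 1077731/18 ≈ 59874.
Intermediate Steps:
u(R) = 7 - R/18 (u(R) = 7 + R/(-18) = 7 + R*(-1/18) = 7 - R/18)
(1350 + 863)*(O(20) + u(k(-6, -1))) = (1350 + 863)*(20 + (7 - 1/18*(-1))) = 2213*(20 + (7 + 1/18)) = 2213*(20 + 127/18) = 2213*(487/18) = 1077731/18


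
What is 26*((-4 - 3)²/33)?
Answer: 1274/33 ≈ 38.606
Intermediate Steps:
26*((-4 - 3)²/33) = 26*((-7)²*(1/33)) = 26*(49*(1/33)) = 26*(49/33) = 1274/33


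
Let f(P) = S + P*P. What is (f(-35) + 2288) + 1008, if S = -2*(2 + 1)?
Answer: 4515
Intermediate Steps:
S = -6 (S = -2*3 = -6)
f(P) = -6 + P² (f(P) = -6 + P*P = -6 + P²)
(f(-35) + 2288) + 1008 = ((-6 + (-35)²) + 2288) + 1008 = ((-6 + 1225) + 2288) + 1008 = (1219 + 2288) + 1008 = 3507 + 1008 = 4515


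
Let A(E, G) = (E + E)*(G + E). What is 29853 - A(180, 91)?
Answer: -67707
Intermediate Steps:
A(E, G) = 2*E*(E + G) (A(E, G) = (2*E)*(E + G) = 2*E*(E + G))
29853 - A(180, 91) = 29853 - 2*180*(180 + 91) = 29853 - 2*180*271 = 29853 - 1*97560 = 29853 - 97560 = -67707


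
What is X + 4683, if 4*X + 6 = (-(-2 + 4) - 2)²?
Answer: 9371/2 ≈ 4685.5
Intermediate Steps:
X = 5/2 (X = -3/2 + (-(-2 + 4) - 2)²/4 = -3/2 + (-1*2 - 2)²/4 = -3/2 + (-2 - 2)²/4 = -3/2 + (¼)*(-4)² = -3/2 + (¼)*16 = -3/2 + 4 = 5/2 ≈ 2.5000)
X + 4683 = 5/2 + 4683 = 9371/2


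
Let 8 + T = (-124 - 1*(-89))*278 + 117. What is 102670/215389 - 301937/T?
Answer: 66021696563/2072257569 ≈ 31.860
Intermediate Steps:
T = -9621 (T = -8 + ((-124 - 1*(-89))*278 + 117) = -8 + ((-124 + 89)*278 + 117) = -8 + (-35*278 + 117) = -8 + (-9730 + 117) = -8 - 9613 = -9621)
102670/215389 - 301937/T = 102670/215389 - 301937/(-9621) = 102670*(1/215389) - 301937*(-1/9621) = 102670/215389 + 301937/9621 = 66021696563/2072257569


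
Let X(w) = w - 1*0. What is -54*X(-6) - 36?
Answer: 288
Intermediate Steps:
X(w) = w (X(w) = w + 0 = w)
-54*X(-6) - 36 = -54*(-6) - 36 = 324 - 36 = 288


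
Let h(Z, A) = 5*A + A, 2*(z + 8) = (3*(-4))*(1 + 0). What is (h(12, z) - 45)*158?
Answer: -20382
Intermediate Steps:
z = -14 (z = -8 + ((3*(-4))*(1 + 0))/2 = -8 + (-12*1)/2 = -8 + (½)*(-12) = -8 - 6 = -14)
h(Z, A) = 6*A
(h(12, z) - 45)*158 = (6*(-14) - 45)*158 = (-84 - 45)*158 = -129*158 = -20382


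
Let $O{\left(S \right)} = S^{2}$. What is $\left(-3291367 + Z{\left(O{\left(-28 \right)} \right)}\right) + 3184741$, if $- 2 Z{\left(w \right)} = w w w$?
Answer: $-241051778$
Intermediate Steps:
$Z{\left(w \right)} = - \frac{w^{3}}{2}$ ($Z{\left(w \right)} = - \frac{w w w}{2} = - \frac{w^{2} w}{2} = - \frac{w^{3}}{2}$)
$\left(-3291367 + Z{\left(O{\left(-28 \right)} \right)}\right) + 3184741 = \left(-3291367 - \frac{\left(\left(-28\right)^{2}\right)^{3}}{2}\right) + 3184741 = \left(-3291367 - \frac{784^{3}}{2}\right) + 3184741 = \left(-3291367 - 240945152\right) + 3184741 = -244236519 + 3184741 = -241051778$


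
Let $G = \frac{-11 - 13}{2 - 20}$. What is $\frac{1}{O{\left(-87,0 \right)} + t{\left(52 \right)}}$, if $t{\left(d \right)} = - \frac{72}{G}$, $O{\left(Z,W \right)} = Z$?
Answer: $- \frac{1}{141} \approx -0.0070922$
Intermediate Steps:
$G = \frac{4}{3}$ ($G = - \frac{24}{-18} = \left(-24\right) \left(- \frac{1}{18}\right) = \frac{4}{3} \approx 1.3333$)
$t{\left(d \right)} = -54$ ($t{\left(d \right)} = - \frac{72}{\frac{4}{3}} = \left(-72\right) \frac{3}{4} = -54$)
$\frac{1}{O{\left(-87,0 \right)} + t{\left(52 \right)}} = \frac{1}{-87 - 54} = \frac{1}{-141} = - \frac{1}{141}$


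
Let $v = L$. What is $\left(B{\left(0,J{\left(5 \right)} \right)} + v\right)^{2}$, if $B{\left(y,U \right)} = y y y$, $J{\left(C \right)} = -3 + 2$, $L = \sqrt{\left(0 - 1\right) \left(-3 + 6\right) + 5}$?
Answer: $2$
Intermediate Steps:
$L = \sqrt{2}$ ($L = \sqrt{\left(-1\right) 3 + 5} = \sqrt{-3 + 5} = \sqrt{2} \approx 1.4142$)
$J{\left(C \right)} = -1$
$B{\left(y,U \right)} = y^{3}$ ($B{\left(y,U \right)} = y^{2} y = y^{3}$)
$v = \sqrt{2} \approx 1.4142$
$\left(B{\left(0,J{\left(5 \right)} \right)} + v\right)^{2} = \left(0^{3} + \sqrt{2}\right)^{2} = \left(0 + \sqrt{2}\right)^{2} = \left(\sqrt{2}\right)^{2} = 2$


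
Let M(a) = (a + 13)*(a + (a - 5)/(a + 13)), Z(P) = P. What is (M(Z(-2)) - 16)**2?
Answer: 2025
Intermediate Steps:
M(a) = (13 + a)*(a + (-5 + a)/(13 + a))
(M(Z(-2)) - 16)**2 = ((-5 + (-2)**2 + 14*(-2)) - 16)**2 = ((-5 + 4 - 28) - 16)**2 = (-29 - 16)**2 = (-45)**2 = 2025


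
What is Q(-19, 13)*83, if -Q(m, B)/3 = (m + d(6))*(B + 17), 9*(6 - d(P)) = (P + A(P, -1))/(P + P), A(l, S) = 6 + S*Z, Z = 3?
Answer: 195465/2 ≈ 97733.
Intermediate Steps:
A(l, S) = 6 + 3*S (A(l, S) = 6 + S*3 = 6 + 3*S)
d(P) = 6 - (3 + P)/(18*P) (d(P) = 6 - (P + (6 + 3*(-1)))/(9*(P + P)) = 6 - (P + (6 - 3))/(9*(2*P)) = 6 - (P + 3)*1/(2*P)/9 = 6 - (3 + P)*1/(2*P)/9 = 6 - (3 + P)/(18*P))
Q(m, B) = -3*(17 + B)*(71/12 + m) (Q(m, B) = -3*(m + (1/18)*(-3 + 107*6)/6)*(B + 17) = -3*(m + (1/18)*(⅙)*(-3 + 642))*(17 + B) = -3*(m + (1/18)*(⅙)*639)*(17 + B) = -3*(m + 71/12)*(17 + B) = -3*(71/12 + m)*(17 + B) = -3*(17 + B)*(71/12 + m))
Q(-19, 13)*83 = (-1207/4 - 51*(-19) - 71/4*13 - 3*13*(-19))*83 = (-1207/4 + 969 - 923/4 + 741)*83 = (2355/2)*83 = 195465/2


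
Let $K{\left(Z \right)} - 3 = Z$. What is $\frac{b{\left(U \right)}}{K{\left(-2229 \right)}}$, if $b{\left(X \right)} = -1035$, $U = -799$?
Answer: $\frac{345}{742} \approx 0.46496$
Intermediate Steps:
$K{\left(Z \right)} = 3 + Z$
$\frac{b{\left(U \right)}}{K{\left(-2229 \right)}} = - \frac{1035}{3 - 2229} = - \frac{1035}{-2226} = \left(-1035\right) \left(- \frac{1}{2226}\right) = \frac{345}{742}$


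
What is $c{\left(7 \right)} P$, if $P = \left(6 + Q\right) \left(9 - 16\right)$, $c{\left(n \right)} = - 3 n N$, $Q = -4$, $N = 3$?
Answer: $882$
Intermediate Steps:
$c{\left(n \right)} = - 9 n$ ($c{\left(n \right)} = - 3 n 3 = - 9 n$)
$P = -14$ ($P = \left(6 - 4\right) \left(9 - 16\right) = 2 \left(-7\right) = -14$)
$c{\left(7 \right)} P = \left(-9\right) 7 \left(-14\right) = \left(-63\right) \left(-14\right) = 882$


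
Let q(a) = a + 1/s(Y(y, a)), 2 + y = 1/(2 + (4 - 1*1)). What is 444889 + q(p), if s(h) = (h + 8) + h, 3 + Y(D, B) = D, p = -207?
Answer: 3557451/8 ≈ 4.4468e+5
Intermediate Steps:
y = -9/5 (y = -2 + 1/(2 + (4 - 1*1)) = -2 + 1/(2 + (4 - 1)) = -2 + 1/(2 + 3) = -2 + 1/5 = -2 + ⅕ = -9/5 ≈ -1.8000)
Y(D, B) = -3 + D
s(h) = 8 + 2*h (s(h) = (8 + h) + h = 8 + 2*h)
q(a) = -5/8 + a (q(a) = a + 1/(8 + 2*(-3 - 9/5)) = a + 1/(8 + 2*(-24/5)) = a + 1/(8 - 48/5) = a + 1/(-8/5) = a - 5/8 = -5/8 + a)
444889 + q(p) = 444889 + (-5/8 - 207) = 444889 - 1661/8 = 3557451/8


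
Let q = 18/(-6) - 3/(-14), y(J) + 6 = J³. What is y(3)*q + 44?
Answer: -29/2 ≈ -14.500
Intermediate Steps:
y(J) = -6 + J³
q = -39/14 (q = 18*(-⅙) - 3*(-1/14) = -3 + 3/14 = -39/14 ≈ -2.7857)
y(3)*q + 44 = (-6 + 3³)*(-39/14) + 44 = (-6 + 27)*(-39/14) + 44 = 21*(-39/14) + 44 = -117/2 + 44 = -29/2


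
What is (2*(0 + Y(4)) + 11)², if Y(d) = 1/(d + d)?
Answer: 2025/16 ≈ 126.56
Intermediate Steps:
Y(d) = 1/(2*d)
(2*(0 + Y(4)) + 11)² = (2*(0 + (½)/4) + 11)² = (2*(0 + (½)*(¼)) + 11)² = (2*(0 + ⅛) + 11)² = (2*(⅛) + 11)² = (¼ + 11)² = (45/4)² = 2025/16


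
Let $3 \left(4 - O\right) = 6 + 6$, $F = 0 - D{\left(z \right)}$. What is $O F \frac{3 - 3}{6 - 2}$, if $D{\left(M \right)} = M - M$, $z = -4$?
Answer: $0$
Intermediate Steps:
$D{\left(M \right)} = 0$
$F = 0$ ($F = 0 - 0 = 0 + 0 = 0$)
$O = 0$ ($O = 4 - \frac{6 + 6}{3} = 4 - 4 = 0$)
$O F \frac{3 - 3}{6 - 2} = 0 \cdot 0 \frac{3 - 3}{6 - 2} = 0 \cdot \frac{0}{4} = 0 \cdot 0 \cdot \frac{1}{4} = 0 \cdot 0 = 0$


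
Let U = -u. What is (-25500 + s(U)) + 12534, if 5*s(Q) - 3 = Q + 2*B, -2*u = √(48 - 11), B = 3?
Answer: -64821/5 + √37/10 ≈ -12964.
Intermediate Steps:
u = -√37/2 (u = -√(48 - 11)/2 = -√37/2 ≈ -3.0414)
U = √37/2 (U = -(-1)*√37/2 = √37/2 ≈ 3.0414)
s(Q) = 9/5 + Q/5 (s(Q) = ⅗ + (Q + 2*3)/5 = ⅗ + (Q + 6)/5 = ⅗ + (6 + Q)/5 = ⅗ + (6/5 + Q/5) = 9/5 + Q/5)
(-25500 + s(U)) + 12534 = (-25500 + (9/5 + (√37/2)/5)) + 12534 = (-25500 + (9/5 + √37/10)) + 12534 = (-127491/5 + √37/10) + 12534 = -64821/5 + √37/10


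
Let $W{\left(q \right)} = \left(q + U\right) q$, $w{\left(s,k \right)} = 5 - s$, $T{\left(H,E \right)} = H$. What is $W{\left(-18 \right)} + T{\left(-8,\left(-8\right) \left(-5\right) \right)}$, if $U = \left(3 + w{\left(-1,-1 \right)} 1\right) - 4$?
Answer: $226$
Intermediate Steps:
$U = 5$ ($U = \left(3 + \left(5 - -1\right) 1\right) - 4 = \left(3 + \left(5 + 1\right) 1\right) - 4 = \left(3 + 6 \cdot 1\right) - 4 = \left(3 + 6\right) - 4 = 9 - 4 = 5$)
$W{\left(q \right)} = q \left(5 + q\right)$ ($W{\left(q \right)} = \left(q + 5\right) q = \left(5 + q\right) q = q \left(5 + q\right)$)
$W{\left(-18 \right)} + T{\left(-8,\left(-8\right) \left(-5\right) \right)} = - 18 \left(5 - 18\right) - 8 = \left(-18\right) \left(-13\right) - 8 = 234 - 8 = 226$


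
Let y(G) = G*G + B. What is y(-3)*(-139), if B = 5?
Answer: -1946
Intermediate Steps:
y(G) = 5 + G² (y(G) = G*G + 5 = G² + 5 = 5 + G²)
y(-3)*(-139) = (5 + (-3)²)*(-139) = (5 + 9)*(-139) = 14*(-139) = -1946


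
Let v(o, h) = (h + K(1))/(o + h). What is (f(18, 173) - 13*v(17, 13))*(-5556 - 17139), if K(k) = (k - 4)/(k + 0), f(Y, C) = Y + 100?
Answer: -2579665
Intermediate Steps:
f(Y, C) = 100 + Y
K(k) = (-4 + k)/k
v(o, h) = (-3 + h)/(h + o) (v(o, h) = (h + (-4 + 1)/1)/(o + h) = (h + 1*(-3))/(h + o) = (h - 3)/(h + o) = (-3 + h)/(h + o))
(f(18, 173) - 13*v(17, 13))*(-5556 - 17139) = ((100 + 18) - 13*(-3 + 13)/(13 + 17))*(-5556 - 17139) = (118 - 13*10/30)*(-22695) = (118 - 13*⅓)*(-22695) = (118 - 13/3)*(-22695) = (341/3)*(-22695) = -2579665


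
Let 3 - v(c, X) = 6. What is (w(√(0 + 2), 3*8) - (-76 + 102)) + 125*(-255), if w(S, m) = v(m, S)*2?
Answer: -31907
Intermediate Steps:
v(c, X) = -3 (v(c, X) = 3 - 1*6 = 3 - 6 = -3)
w(S, m) = -6 (w(S, m) = -3*2 = -6)
(w(√(0 + 2), 3*8) - (-76 + 102)) + 125*(-255) = (-6 - (-76 + 102)) + 125*(-255) = (-6 - 1*26) - 31875 = (-6 - 26) - 31875 = -32 - 31875 = -31907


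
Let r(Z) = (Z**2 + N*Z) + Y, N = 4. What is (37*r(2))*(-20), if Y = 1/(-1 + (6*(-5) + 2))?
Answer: -256780/29 ≈ -8854.5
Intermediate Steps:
Y = -1/29 (Y = 1/(-1 + (-30 + 2)) = 1/(-1 - 28) = 1/(-29) = -1/29 ≈ -0.034483)
r(Z) = -1/29 + Z**2 + 4*Z (r(Z) = (Z**2 + 4*Z) - 1/29 = -1/29 + Z**2 + 4*Z)
(37*r(2))*(-20) = (37*(-1/29 + 2**2 + 4*2))*(-20) = (37*(-1/29 + 4 + 8))*(-20) = (37*(347/29))*(-20) = (12839/29)*(-20) = -256780/29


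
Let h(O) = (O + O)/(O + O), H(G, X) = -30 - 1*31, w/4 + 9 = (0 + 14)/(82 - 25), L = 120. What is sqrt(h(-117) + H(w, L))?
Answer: 2*I*sqrt(15) ≈ 7.746*I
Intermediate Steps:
w = -1996/57 (w = -36 + 4*((0 + 14)/(82 - 25)) = -36 + 4*(14/57) = -36 + 56/57 = -1996/57 ≈ -35.018)
H(G, X) = -61 (H(G, X) = -30 - 31 = -61)
h(O) = 1 (h(O) = (2*O)/((2*O)) = (2*O)*(1/(2*O)) = 1)
sqrt(h(-117) + H(w, L)) = sqrt(1 - 61) = sqrt(-60) = 2*I*sqrt(15)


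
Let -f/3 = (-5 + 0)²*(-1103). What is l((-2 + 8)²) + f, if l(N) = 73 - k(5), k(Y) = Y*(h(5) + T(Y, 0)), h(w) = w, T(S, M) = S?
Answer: 82748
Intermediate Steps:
k(Y) = Y*(5 + Y)
l(N) = 23 (l(N) = 73 - 5*(5 + 5) = 73 - 5*10 = 73 - 1*50 = 73 - 50 = 23)
f = 82725 (f = -3*(-5 + 0)²*(-1103) = -3*(-5)²*(-1103) = -75*(-1103) = -3*(-27575) = 82725)
l((-2 + 8)²) + f = 23 + 82725 = 82748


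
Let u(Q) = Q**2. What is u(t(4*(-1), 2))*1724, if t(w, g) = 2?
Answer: 6896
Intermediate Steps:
u(t(4*(-1), 2))*1724 = 2**2*1724 = 4*1724 = 6896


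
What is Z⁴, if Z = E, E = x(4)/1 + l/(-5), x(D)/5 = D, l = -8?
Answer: 136048896/625 ≈ 2.1768e+5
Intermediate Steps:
x(D) = 5*D
E = 108/5 (E = (5*4)/1 - 8/(-5) = 20*1 - 8*(-⅕) = 20 + 8/5 = 108/5 ≈ 21.600)
Z = 108/5 ≈ 21.600
Z⁴ = (108/5)⁴ = 136048896/625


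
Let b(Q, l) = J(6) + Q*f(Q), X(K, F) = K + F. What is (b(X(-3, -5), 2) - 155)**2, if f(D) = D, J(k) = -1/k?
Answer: 299209/36 ≈ 8311.4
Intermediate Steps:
X(K, F) = F + K
b(Q, l) = -1/6 + Q**2 (b(Q, l) = -1/6 + Q*Q = -1*1/6 + Q**2 = -1/6 + Q**2)
(b(X(-3, -5), 2) - 155)**2 = ((-1/6 + (-5 - 3)**2) - 155)**2 = ((-1/6 + (-8)**2) - 155)**2 = ((-1/6 + 64) - 155)**2 = (383/6 - 155)**2 = (-547/6)**2 = 299209/36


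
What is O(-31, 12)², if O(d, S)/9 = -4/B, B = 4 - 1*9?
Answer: 1296/25 ≈ 51.840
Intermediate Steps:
B = -5 (B = 4 - 9 = -5)
O(d, S) = 36/5 (O(d, S) = 9*(-4/(-5)) = 9*(-4*(-⅕)) = 9*(⅘) = 36/5)
O(-31, 12)² = (36/5)² = 1296/25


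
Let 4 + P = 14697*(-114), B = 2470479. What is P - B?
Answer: -4145941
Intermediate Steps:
P = -1675462 (P = -4 + 14697*(-114) = -4 - 1675458 = -1675462)
P - B = -1675462 - 1*2470479 = -1675462 - 2470479 = -4145941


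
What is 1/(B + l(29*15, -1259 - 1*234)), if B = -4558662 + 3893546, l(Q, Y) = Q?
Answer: -1/664681 ≈ -1.5045e-6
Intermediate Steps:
B = -665116
1/(B + l(29*15, -1259 - 1*234)) = 1/(-665116 + 29*15) = 1/(-665116 + 435) = 1/(-664681) = -1/664681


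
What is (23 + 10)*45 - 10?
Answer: 1475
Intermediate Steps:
(23 + 10)*45 - 10 = 33*45 - 10 = 1485 - 10 = 1475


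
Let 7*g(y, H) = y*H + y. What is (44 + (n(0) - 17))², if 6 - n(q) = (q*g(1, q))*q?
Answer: 1089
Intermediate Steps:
g(y, H) = y/7 + H*y/7 (g(y, H) = (y*H + y)/7 = (H*y + y)/7 = (y + H*y)/7 = y/7 + H*y/7)
n(q) = 6 - q²*(⅐ + q/7) (n(q) = 6 - q*((⅐)*1*(1 + q))*q = 6 - q*(⅐ + q/7)*q = 6 - q²*(⅐ + q/7))
(44 + (n(0) - 17))² = (44 + ((6 - ⅐*0² - ⅐*0³) - 17))² = (44 + ((6 - ⅐*0 - ⅐*0) - 17))² = (44 + ((6 + 0 + 0) - 17))² = (44 + (6 - 17))² = (44 - 11)² = 33² = 1089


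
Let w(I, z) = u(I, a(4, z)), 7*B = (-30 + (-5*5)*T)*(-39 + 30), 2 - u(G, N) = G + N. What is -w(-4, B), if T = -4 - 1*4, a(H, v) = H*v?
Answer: -6162/7 ≈ -880.29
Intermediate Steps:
T = -8 (T = -4 - 4 = -8)
u(G, N) = 2 - G - N (u(G, N) = 2 - (G + N) = 2 + (-G - N) = 2 - G - N)
B = -1530/7 (B = ((-30 - 5*5*(-8))*(-39 + 30))/7 = ((-30 - 25*(-8))*(-9))/7 = ((-30 + 200)*(-9))/7 = (170*(-9))/7 = (⅐)*(-1530) = -1530/7 ≈ -218.57)
w(I, z) = 2 - I - 4*z
-w(-4, B) = -(2 - 1*(-4) - 4*(-1530/7)) = -(2 + 4 + 6120/7) = -1*6162/7 = -6162/7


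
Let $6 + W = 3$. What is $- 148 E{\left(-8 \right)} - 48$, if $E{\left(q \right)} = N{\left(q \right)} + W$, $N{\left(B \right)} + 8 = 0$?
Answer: $1580$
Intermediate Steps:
$W = -3$ ($W = -6 + 3 = -3$)
$N{\left(B \right)} = -8$ ($N{\left(B \right)} = -8 + 0 = -8$)
$E{\left(q \right)} = -11$ ($E{\left(q \right)} = -8 - 3 = -11$)
$- 148 E{\left(-8 \right)} - 48 = \left(-148\right) \left(-11\right) - 48 = 1628 - 48 = 1580$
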